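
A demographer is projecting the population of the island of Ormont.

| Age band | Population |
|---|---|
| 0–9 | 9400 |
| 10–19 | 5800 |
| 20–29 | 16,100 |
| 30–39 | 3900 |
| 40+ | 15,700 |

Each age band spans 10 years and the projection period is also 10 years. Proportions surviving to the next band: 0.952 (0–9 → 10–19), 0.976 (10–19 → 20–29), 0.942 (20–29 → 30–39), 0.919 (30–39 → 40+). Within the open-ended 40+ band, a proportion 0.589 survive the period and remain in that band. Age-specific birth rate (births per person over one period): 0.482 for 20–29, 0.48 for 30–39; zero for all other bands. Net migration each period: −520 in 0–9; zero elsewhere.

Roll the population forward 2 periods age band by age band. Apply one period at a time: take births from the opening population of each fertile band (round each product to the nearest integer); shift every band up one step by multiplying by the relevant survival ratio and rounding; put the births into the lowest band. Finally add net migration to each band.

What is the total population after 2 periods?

53726

Let group 1 be 0–9 through group 5 = 40+.
After projecting period 1:
Births: 16100 × 0.482 = 7760  |  3900 × 0.48 = 1872 → total 9632
Group 2: 9400 × 0.952 = 8949
Group 3: 5800 × 0.976 = 5661
Group 4: 16100 × 0.942 = 15166
Group 5: 3900 × 0.919 + 15700 × 0.589 = 3584 + 9247 = 12831
Net migration: Group 1 − 520 → 9112
→ [9112, 8949, 5661, 15166, 12831]
After projecting period 2:
Births: 5661 × 0.482 = 2729  |  15166 × 0.48 = 7280 → total 10009
Group 2: 9112 × 0.952 = 8675
Group 3: 8949 × 0.976 = 8734
Group 4: 5661 × 0.942 = 5333
Group 5: 15166 × 0.919 + 12831 × 0.589 = 13938 + 7557 = 21495
Net migration: Group 1 − 520 → 9489
→ [9489, 8675, 8734, 5333, 21495]
Total after period 2: 9489 + 8675 + 8734 + 5333 + 21495 = 53726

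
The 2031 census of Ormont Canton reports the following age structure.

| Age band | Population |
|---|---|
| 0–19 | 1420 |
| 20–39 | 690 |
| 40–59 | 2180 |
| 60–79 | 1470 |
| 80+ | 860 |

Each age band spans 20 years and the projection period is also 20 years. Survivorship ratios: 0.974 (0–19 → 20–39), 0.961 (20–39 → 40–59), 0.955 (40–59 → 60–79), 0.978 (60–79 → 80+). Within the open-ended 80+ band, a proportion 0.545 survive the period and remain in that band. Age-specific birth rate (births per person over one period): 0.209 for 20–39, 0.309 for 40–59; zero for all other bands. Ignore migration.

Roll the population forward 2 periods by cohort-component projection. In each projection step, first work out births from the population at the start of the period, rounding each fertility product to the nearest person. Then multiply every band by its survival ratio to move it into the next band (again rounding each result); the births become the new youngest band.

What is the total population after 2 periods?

(Bands numbered youngest = 1 to oldest = 5.)
— Period 1 —
Births: 690 × 0.209 = 144 ; 2180 × 0.309 = 674 → 818
Band 2: 1420 × 0.974 = 1383
Band 3: 690 × 0.961 = 663
Band 4: 2180 × 0.955 = 2082
Band 5: 1470 × 0.978 + 860 × 0.545 = 1438 + 469 = 1907
→ [818, 1383, 663, 2082, 1907]
— Period 2 —
Births: 1383 × 0.209 = 289 ; 663 × 0.309 = 205 → 494
Band 2: 818 × 0.974 = 797
Band 3: 1383 × 0.961 = 1329
Band 4: 663 × 0.955 = 633
Band 5: 2082 × 0.978 + 1907 × 0.545 = 2036 + 1039 = 3075
→ [494, 797, 1329, 633, 3075]
Total after period 2: 494 + 797 + 1329 + 633 + 3075 = 6328

6328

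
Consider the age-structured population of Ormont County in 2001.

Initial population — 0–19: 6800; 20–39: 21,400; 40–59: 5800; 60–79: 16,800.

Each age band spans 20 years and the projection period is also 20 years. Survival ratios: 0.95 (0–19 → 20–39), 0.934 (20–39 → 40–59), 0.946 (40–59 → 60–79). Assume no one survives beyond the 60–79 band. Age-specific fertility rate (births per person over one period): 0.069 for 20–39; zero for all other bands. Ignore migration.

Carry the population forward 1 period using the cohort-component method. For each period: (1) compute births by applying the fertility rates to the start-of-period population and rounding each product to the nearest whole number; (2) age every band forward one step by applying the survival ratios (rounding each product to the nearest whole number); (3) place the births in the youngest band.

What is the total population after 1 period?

— Period 1 —
Births: 21400 × 0.069 = 1477
20–39: 6800 × 0.95 = 6460
40–59: 21400 × 0.934 = 19988
60–79: 5800 × 0.946 = 5487
End of period: [1477, 6460, 19988, 5487]
Total after period 1: 1477 + 6460 + 19988 + 5487 = 33412

33412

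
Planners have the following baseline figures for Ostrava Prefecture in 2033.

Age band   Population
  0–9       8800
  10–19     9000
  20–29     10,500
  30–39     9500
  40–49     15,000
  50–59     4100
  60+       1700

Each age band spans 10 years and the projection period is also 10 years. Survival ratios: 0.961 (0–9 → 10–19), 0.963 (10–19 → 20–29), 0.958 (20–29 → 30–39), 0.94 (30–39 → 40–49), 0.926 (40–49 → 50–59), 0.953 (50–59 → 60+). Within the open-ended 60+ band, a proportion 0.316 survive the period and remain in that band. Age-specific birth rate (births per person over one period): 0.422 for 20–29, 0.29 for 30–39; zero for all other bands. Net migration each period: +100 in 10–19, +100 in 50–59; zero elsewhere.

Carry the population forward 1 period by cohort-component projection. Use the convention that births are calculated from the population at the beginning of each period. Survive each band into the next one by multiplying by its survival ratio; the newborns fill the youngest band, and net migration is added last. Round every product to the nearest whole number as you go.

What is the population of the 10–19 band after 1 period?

Numbering the groups 1..7 from youngest to oldest:
Period 1.
Births: 10500 × 0.422 = 4431  |  9500 × 0.29 = 2755 — total 7186
Group 2: 8800 × 0.961 = 8457
Group 3: 9000 × 0.963 = 8667
Group 4: 10500 × 0.958 = 10059
Group 5: 9500 × 0.94 = 8930
Group 6: 15000 × 0.926 = 13890
Group 7: 4100 × 0.953 + 1700 × 0.316 = 3907 + 537 = 4444
Net migration: Group 2 + 100 → 8557; Group 6 + 100 → 13990
End of period: [7186, 8557, 8667, 10059, 8930, 13990, 4444]

8557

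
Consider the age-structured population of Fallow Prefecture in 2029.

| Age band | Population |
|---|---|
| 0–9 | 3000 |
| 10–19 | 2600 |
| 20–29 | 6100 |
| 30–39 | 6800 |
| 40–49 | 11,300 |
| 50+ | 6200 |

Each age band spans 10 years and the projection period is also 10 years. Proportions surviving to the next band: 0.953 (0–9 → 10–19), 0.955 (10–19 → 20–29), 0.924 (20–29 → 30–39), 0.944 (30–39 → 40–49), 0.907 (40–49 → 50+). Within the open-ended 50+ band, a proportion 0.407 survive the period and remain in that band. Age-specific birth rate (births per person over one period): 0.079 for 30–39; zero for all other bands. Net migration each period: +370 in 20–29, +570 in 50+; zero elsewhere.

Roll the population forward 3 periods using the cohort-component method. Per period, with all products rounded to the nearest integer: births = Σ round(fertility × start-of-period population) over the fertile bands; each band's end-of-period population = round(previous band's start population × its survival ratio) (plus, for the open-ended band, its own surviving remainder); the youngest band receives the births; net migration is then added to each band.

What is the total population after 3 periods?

[period 1]
Births: 6800 * 0.079 = 537
10–19: 3000 * 0.953 = 2859
20–29: 2600 * 0.955 = 2483
30–39: 6100 * 0.924 = 5636
40–49: 6800 * 0.944 = 6419
50+: 11300 * 0.907 + 6200 * 0.407 = 10249 + 2523 = 12772
Net migration: 20–29 + 370 → 2853; 50+ + 570 → 13342
Giving 537 / 2859 / 2853 / 5636 / 6419 / 13342.
[period 2]
Births: 5636 * 0.079 = 445
10–19: 537 * 0.953 = 512
20–29: 2859 * 0.955 = 2730
30–39: 2853 * 0.924 = 2636
40–49: 5636 * 0.944 = 5320
50+: 6419 * 0.907 + 13342 * 0.407 = 5822 + 5430 = 11252
Net migration: 20–29 + 370 → 3100; 50+ + 570 → 11822
Giving 445 / 512 / 3100 / 2636 / 5320 / 11822.
[period 3]
Births: 2636 * 0.079 = 208
10–19: 445 * 0.953 = 424
20–29: 512 * 0.955 = 489
30–39: 3100 * 0.924 = 2864
40–49: 2636 * 0.944 = 2488
50+: 5320 * 0.907 + 11822 * 0.407 = 4825 + 4812 = 9637
Net migration: 20–29 + 370 → 859; 50+ + 570 → 10207
Giving 208 / 424 / 859 / 2864 / 2488 / 10207.
Total after period 3: 208 + 424 + 859 + 2864 + 2488 + 10207 = 17050

17050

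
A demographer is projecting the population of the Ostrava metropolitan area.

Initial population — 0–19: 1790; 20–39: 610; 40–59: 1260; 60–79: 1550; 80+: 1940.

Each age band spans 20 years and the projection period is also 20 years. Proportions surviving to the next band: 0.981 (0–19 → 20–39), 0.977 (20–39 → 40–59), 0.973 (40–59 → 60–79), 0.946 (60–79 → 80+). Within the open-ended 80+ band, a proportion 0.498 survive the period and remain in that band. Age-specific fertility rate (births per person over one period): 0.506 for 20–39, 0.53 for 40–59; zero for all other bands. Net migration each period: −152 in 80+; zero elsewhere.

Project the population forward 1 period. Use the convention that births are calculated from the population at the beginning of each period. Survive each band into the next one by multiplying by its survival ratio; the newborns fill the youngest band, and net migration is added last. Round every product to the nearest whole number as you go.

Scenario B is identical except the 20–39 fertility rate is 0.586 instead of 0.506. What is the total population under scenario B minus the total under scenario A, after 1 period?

48

Period 1.
Births: 610 × 0.506 = 309 ; 1260 × 0.53 = 668 → 977
20–39: 1790 × 0.981 = 1756
40–59: 610 × 0.977 = 596
60–79: 1260 × 0.973 = 1226
80+: 1550 × 0.946 + 1940 × 0.498 = 1466 + 966 = 2432
Net migration: 80+ − 152 → 2280
End of period: [977, 1756, 596, 1226, 2280]
Scenario A total after 1 period: 6835
Scenario B projection —
Period 1.
Births: 610 × 0.586 = 357 ; 1260 × 0.53 = 668 → 1025
20–39: 1790 × 0.981 = 1756
40–59: 610 × 0.977 = 596
60–79: 1260 × 0.973 = 1226
80+: 1550 × 0.946 + 1940 × 0.498 = 1466 + 966 = 2432
Net migration: 80+ − 152 → 2280
End of period: [1025, 1756, 596, 1226, 2280]
Scenario B total after 1 period: 6883
Difference B − A = 6883 − 6835 = 48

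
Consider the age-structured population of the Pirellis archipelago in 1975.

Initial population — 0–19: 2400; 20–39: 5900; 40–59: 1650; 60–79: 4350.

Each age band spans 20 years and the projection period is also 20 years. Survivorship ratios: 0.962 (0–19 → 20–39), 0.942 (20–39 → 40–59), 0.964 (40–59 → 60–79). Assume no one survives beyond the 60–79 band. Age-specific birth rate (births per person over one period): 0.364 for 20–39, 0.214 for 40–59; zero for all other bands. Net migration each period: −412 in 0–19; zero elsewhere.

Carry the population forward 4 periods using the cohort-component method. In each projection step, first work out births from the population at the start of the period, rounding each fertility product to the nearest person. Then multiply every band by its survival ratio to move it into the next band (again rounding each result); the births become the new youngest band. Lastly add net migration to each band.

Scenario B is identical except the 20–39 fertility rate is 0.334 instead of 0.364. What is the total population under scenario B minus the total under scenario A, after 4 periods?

Period 1.
Births: 5900 × 0.364 = 2148  |  1650 × 0.214 = 353 → 2501
20–39: 2400 × 0.962 = 2309
40–59: 5900 × 0.942 = 5558
60–79: 1650 × 0.964 = 1591
Net migration: 0–19 − 412 → 2089
End of period: [2089, 2309, 5558, 1591]
Period 2.
Births: 2309 × 0.364 = 840  |  5558 × 0.214 = 1189 → 2029
20–39: 2089 × 0.962 = 2010
40–59: 2309 × 0.942 = 2175
60–79: 5558 × 0.964 = 5358
Net migration: 0–19 − 412 → 1617
End of period: [1617, 2010, 2175, 5358]
Period 3.
Births: 2010 × 0.364 = 732  |  2175 × 0.214 = 465 → 1197
20–39: 1617 × 0.962 = 1556
40–59: 2010 × 0.942 = 1893
60–79: 2175 × 0.964 = 2097
Net migration: 0–19 − 412 → 785
End of period: [785, 1556, 1893, 2097]
Period 4.
Births: 1556 × 0.364 = 566  |  1893 × 0.214 = 405 → 971
20–39: 785 × 0.962 = 755
40–59: 1556 × 0.942 = 1466
60–79: 1893 × 0.964 = 1825
Net migration: 0–19 − 412 → 559
End of period: [559, 755, 1466, 1825]
Scenario A total after 4 periods: 4605
Scenario B projection —
Period 1.
Births: 5900 × 0.334 = 1971  |  1650 × 0.214 = 353 → 2324
20–39: 2400 × 0.962 = 2309
40–59: 5900 × 0.942 = 5558
60–79: 1650 × 0.964 = 1591
Net migration: 0–19 − 412 → 1912
End of period: [1912, 2309, 5558, 1591]
Period 2.
Births: 2309 × 0.334 = 771  |  5558 × 0.214 = 1189 → 1960
20–39: 1912 × 0.962 = 1839
40–59: 2309 × 0.942 = 2175
60–79: 5558 × 0.964 = 5358
Net migration: 0–19 − 412 → 1548
End of period: [1548, 1839, 2175, 5358]
Period 3.
Births: 1839 × 0.334 = 614  |  2175 × 0.214 = 465 → 1079
20–39: 1548 × 0.962 = 1489
40–59: 1839 × 0.942 = 1732
60–79: 2175 × 0.964 = 2097
Net migration: 0–19 − 412 → 667
End of period: [667, 1489, 1732, 2097]
Period 4.
Births: 1489 × 0.334 = 497  |  1732 × 0.214 = 371 → 868
20–39: 667 × 0.962 = 642
40–59: 1489 × 0.942 = 1403
60–79: 1732 × 0.964 = 1670
Net migration: 0–19 − 412 → 456
End of period: [456, 642, 1403, 1670]
Scenario B total after 4 periods: 4171
Difference B − A = 4171 − 4605 = -434

-434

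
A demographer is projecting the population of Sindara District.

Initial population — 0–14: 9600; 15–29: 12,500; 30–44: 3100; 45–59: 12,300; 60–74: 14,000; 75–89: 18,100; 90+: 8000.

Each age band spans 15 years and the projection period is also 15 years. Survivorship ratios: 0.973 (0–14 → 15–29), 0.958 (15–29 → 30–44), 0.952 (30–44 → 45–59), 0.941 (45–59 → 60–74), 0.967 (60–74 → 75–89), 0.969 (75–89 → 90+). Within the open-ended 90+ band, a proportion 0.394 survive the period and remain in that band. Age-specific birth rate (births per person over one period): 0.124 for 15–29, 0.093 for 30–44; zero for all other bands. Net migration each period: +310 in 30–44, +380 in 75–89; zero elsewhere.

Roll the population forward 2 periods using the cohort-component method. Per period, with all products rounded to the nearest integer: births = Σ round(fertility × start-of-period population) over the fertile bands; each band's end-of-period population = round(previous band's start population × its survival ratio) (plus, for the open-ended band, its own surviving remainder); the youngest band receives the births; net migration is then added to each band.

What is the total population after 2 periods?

61031

(Groups numbered youngest = 1 to oldest = 7.)
[period 1]
Births: 12500 × 0.124 = 1550  |  3100 × 0.093 = 288 → total 1838
Group 2: 9600 × 0.973 = 9341
Group 3: 12500 × 0.958 = 11975
Group 4: 3100 × 0.952 = 2951
Group 5: 12300 × 0.941 = 11574
Group 6: 14000 × 0.967 = 13538
Group 7: 18100 × 0.969 + 8000 × 0.394 = 17539 + 3152 = 20691
Net migration: Group 3 + 310 → 12285; Group 6 + 380 → 13918
Giving 1838 / 9341 / 12285 / 2951 / 11574 / 13918 / 20691.
[period 2]
Births: 9341 × 0.124 = 1158  |  12285 × 0.093 = 1143 → total 2301
Group 2: 1838 × 0.973 = 1788
Group 3: 9341 × 0.958 = 8949
Group 4: 12285 × 0.952 = 11695
Group 5: 2951 × 0.941 = 2777
Group 6: 11574 × 0.967 = 11192
Group 7: 13918 × 0.969 + 20691 × 0.394 = 13487 + 8152 = 21639
Net migration: Group 3 + 310 → 9259; Group 6 + 380 → 11572
Giving 2301 / 1788 / 9259 / 11695 / 2777 / 11572 / 21639.
Total after period 2: 2301 + 1788 + 9259 + 11695 + 2777 + 11572 + 21639 = 61031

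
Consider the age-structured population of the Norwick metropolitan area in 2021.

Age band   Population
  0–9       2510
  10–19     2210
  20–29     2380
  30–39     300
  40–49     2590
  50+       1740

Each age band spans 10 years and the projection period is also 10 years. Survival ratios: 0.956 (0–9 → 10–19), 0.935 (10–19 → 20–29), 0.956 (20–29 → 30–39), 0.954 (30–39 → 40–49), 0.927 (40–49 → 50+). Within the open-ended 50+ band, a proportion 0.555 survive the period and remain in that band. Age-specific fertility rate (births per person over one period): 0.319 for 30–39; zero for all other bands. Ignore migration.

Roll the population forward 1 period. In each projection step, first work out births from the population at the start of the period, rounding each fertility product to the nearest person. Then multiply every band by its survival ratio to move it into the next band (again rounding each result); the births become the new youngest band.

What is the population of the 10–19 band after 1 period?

Period 1.
Births: 300 × 0.319 = 96
10–19: 2510 × 0.956 = 2400
20–29: 2210 × 0.935 = 2066
30–39: 2380 × 0.956 = 2275
40–49: 300 × 0.954 = 286
50+: 2590 × 0.927 + 1740 × 0.555 = 2401 + 966 = 3367
Giving 96 / 2400 / 2066 / 2275 / 286 / 3367.

2400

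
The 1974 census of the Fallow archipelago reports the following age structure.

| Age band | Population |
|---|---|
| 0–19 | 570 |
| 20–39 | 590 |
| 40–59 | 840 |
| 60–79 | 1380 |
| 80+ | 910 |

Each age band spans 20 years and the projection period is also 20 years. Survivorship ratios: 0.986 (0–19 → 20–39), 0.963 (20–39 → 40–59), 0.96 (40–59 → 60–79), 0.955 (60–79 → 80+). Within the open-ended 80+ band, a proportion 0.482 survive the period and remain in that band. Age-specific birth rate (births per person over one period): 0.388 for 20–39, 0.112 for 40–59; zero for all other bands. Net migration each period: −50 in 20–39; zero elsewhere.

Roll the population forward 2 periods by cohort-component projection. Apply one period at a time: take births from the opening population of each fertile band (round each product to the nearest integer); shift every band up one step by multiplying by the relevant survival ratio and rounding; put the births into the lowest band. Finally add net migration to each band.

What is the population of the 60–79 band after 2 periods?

545

(Bands numbered youngest = 1 to oldest = 5.)
Period 1.
Births: 590 × 0.388 = 229 ; 840 × 0.112 = 94 → 323
Band 2: 570 × 0.986 = 562
Band 3: 590 × 0.963 = 568
Band 4: 840 × 0.96 = 806
Band 5: 1380 × 0.955 + 910 × 0.482 = 1318 + 439 = 1757
Net migration: Band 2 − 50 → 512
Giving 323 / 512 / 568 / 806 / 1757.
Period 2.
Births: 512 × 0.388 = 199 ; 568 × 0.112 = 64 → 263
Band 2: 323 × 0.986 = 318
Band 3: 512 × 0.963 = 493
Band 4: 568 × 0.96 = 545
Band 5: 806 × 0.955 + 1757 × 0.482 = 770 + 847 = 1617
Net migration: Band 2 − 50 → 268
Giving 263 / 268 / 493 / 545 / 1617.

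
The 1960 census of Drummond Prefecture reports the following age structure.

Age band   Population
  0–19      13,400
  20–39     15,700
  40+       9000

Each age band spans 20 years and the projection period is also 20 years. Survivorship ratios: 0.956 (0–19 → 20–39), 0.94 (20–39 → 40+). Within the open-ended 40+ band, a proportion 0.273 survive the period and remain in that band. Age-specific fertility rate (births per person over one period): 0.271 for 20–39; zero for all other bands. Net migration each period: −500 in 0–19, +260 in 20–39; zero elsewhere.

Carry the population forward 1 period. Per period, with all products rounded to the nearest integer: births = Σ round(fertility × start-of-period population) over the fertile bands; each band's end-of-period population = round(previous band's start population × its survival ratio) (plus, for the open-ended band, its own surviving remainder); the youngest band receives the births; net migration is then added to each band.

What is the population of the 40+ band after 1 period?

17215

Call the groups 1 to 3, youngest first.
— Period 1 —
Births: 15700 * 0.271 = 4255
Group 2: 13400 * 0.956 = 12810
Group 3: 15700 * 0.94 + 9000 * 0.273 = 14758 + 2457 = 17215
Net migration: Group 1 − 500 → 3755; Group 2 + 260 → 13070
Giving 3755 / 13070 / 17215.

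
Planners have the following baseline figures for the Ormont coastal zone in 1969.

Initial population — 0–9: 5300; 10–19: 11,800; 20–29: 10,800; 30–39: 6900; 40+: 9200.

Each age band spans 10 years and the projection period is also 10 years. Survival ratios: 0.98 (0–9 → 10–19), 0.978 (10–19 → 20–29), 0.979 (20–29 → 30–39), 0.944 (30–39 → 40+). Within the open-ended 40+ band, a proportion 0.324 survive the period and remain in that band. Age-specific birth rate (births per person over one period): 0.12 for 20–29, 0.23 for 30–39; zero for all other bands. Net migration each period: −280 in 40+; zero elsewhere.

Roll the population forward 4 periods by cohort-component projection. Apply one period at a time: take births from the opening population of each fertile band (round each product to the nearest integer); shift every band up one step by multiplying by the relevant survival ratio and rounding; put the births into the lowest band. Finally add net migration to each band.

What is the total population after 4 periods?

Call the bands 1 to 5, youngest first.
After projecting period 1:
Births: 10800 * 0.12 = 1296, 6900 * 0.23 = 1587 — total 2883
Band 2: 5300 * 0.98 = 5194
Band 3: 11800 * 0.978 = 11540
Band 4: 10800 * 0.979 = 10573
Band 5: 6900 * 0.944 + 9200 * 0.324 = 6514 + 2981 = 9495
Net migration: Band 5 − 280 → 9215
→ [2883, 5194, 11540, 10573, 9215]
After projecting period 2:
Births: 11540 * 0.12 = 1385, 10573 * 0.23 = 2432 — total 3817
Band 2: 2883 * 0.98 = 2825
Band 3: 5194 * 0.978 = 5080
Band 4: 11540 * 0.979 = 11298
Band 5: 10573 * 0.944 + 9215 * 0.324 = 9981 + 2986 = 12967
Net migration: Band 5 − 280 → 12687
→ [3817, 2825, 5080, 11298, 12687]
After projecting period 3:
Births: 5080 * 0.12 = 610, 11298 * 0.23 = 2599 — total 3209
Band 2: 3817 * 0.98 = 3741
Band 3: 2825 * 0.978 = 2763
Band 4: 5080 * 0.979 = 4973
Band 5: 11298 * 0.944 + 12687 * 0.324 = 10665 + 4111 = 14776
Net migration: Band 5 − 280 → 14496
→ [3209, 3741, 2763, 4973, 14496]
After projecting period 4:
Births: 2763 * 0.12 = 332, 4973 * 0.23 = 1144 — total 1476
Band 2: 3209 * 0.98 = 3145
Band 3: 3741 * 0.978 = 3659
Band 4: 2763 * 0.979 = 2705
Band 5: 4973 * 0.944 + 14496 * 0.324 = 4695 + 4697 = 9392
Net migration: Band 5 − 280 → 9112
→ [1476, 3145, 3659, 2705, 9112]
Total after period 4: 1476 + 3145 + 3659 + 2705 + 9112 = 20097

20097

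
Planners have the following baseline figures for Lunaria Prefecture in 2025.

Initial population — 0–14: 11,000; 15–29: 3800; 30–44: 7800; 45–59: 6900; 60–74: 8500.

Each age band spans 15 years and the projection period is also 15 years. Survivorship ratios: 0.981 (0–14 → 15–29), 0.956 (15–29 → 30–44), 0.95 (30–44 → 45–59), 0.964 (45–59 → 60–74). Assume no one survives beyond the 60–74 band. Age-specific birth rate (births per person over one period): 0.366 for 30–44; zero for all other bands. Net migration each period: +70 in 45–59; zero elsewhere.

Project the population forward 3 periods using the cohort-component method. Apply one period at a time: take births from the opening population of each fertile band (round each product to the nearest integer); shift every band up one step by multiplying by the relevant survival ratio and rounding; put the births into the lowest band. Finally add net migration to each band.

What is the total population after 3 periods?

— Period 1 —
Births: 7800 × 0.366 = 2855
15–29: 11000 × 0.981 = 10791
30–44: 3800 × 0.956 = 3633
45–59: 7800 × 0.95 = 7410
60–74: 6900 × 0.964 = 6652
Net migration: 45–59 + 70 → 7480
Population now: 0–14=2855, 15–29=10791, 30–44=3633, 45–59=7480, 60–74=6652
— Period 2 —
Births: 3633 × 0.366 = 1330
15–29: 2855 × 0.981 = 2801
30–44: 10791 × 0.956 = 10316
45–59: 3633 × 0.95 = 3451
60–74: 7480 × 0.964 = 7211
Net migration: 45–59 + 70 → 3521
Population now: 0–14=1330, 15–29=2801, 30–44=10316, 45–59=3521, 60–74=7211
— Period 3 —
Births: 10316 × 0.366 = 3776
15–29: 1330 × 0.981 = 1305
30–44: 2801 × 0.956 = 2678
45–59: 10316 × 0.95 = 9800
60–74: 3521 × 0.964 = 3394
Net migration: 45–59 + 70 → 9870
Population now: 0–14=3776, 15–29=1305, 30–44=2678, 45–59=9870, 60–74=3394
Total after period 3: 3776 + 1305 + 2678 + 9870 + 3394 = 21023

21023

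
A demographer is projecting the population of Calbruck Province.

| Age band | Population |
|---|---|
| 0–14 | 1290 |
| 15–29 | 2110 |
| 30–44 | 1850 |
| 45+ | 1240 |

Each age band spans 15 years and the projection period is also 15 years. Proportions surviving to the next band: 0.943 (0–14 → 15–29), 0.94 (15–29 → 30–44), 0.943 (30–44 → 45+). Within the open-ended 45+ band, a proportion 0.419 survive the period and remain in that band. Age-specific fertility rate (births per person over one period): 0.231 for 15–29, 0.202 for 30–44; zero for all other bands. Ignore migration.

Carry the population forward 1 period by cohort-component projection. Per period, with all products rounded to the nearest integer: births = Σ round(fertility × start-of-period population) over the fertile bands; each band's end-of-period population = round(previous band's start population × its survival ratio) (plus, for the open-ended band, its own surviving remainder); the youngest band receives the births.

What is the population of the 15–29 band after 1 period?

1216

Period 1.
Births: 2110 × 0.231 = 487, 1850 × 0.202 = 374 — total 861
15–29: 1290 × 0.943 = 1216
30–44: 2110 × 0.94 = 1983
45+: 1850 × 0.943 + 1240 × 0.419 = 1745 + 520 = 2265
Population now: 0–14=861, 15–29=1216, 30–44=1983, 45+=2265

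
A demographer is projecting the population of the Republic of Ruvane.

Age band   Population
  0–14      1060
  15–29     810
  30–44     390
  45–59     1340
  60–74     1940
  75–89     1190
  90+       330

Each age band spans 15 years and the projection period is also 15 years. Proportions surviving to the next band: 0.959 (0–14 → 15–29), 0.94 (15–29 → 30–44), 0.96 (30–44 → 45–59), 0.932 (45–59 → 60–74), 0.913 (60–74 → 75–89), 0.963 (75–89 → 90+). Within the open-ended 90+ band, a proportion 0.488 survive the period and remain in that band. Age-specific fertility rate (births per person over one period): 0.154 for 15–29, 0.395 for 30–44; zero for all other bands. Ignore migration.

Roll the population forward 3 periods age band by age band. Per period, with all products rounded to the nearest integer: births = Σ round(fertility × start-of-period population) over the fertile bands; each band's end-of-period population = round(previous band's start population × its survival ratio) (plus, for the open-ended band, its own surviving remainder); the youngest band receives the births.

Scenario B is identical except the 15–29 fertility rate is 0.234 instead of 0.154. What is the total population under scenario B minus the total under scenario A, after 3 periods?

172

[period 1]
Births: 810 * 0.154 = 125, 390 * 0.395 = 154 ⇒ total 279
15–29: 1060 * 0.959 = 1017
30–44: 810 * 0.94 = 761
45–59: 390 * 0.96 = 374
60–74: 1340 * 0.932 = 1249
75–89: 1940 * 0.913 = 1771
90+: 1190 * 0.963 + 330 * 0.488 = 1146 + 161 = 1307
End of period: [279, 1017, 761, 374, 1249, 1771, 1307]
[period 2]
Births: 1017 * 0.154 = 157, 761 * 0.395 = 301 ⇒ total 458
15–29: 279 * 0.959 = 268
30–44: 1017 * 0.94 = 956
45–59: 761 * 0.96 = 731
60–74: 374 * 0.932 = 349
75–89: 1249 * 0.913 = 1140
90+: 1771 * 0.963 + 1307 * 0.488 = 1705 + 638 = 2343
End of period: [458, 268, 956, 731, 349, 1140, 2343]
[period 3]
Births: 268 * 0.154 = 41, 956 * 0.395 = 378 ⇒ total 419
15–29: 458 * 0.959 = 439
30–44: 268 * 0.94 = 252
45–59: 956 * 0.96 = 918
60–74: 731 * 0.932 = 681
75–89: 349 * 0.913 = 319
90+: 1140 * 0.963 + 2343 * 0.488 = 1098 + 1143 = 2241
End of period: [419, 439, 252, 918, 681, 319, 2241]
Scenario A total after 3 periods: 5269
Scenario B projection —
[period 1]
Births: 810 * 0.234 = 190, 390 * 0.395 = 154 ⇒ total 344
15–29: 1060 * 0.959 = 1017
30–44: 810 * 0.94 = 761
45–59: 390 * 0.96 = 374
60–74: 1340 * 0.932 = 1249
75–89: 1940 * 0.913 = 1771
90+: 1190 * 0.963 + 330 * 0.488 = 1146 + 161 = 1307
End of period: [344, 1017, 761, 374, 1249, 1771, 1307]
[period 2]
Births: 1017 * 0.234 = 238, 761 * 0.395 = 301 ⇒ total 539
15–29: 344 * 0.959 = 330
30–44: 1017 * 0.94 = 956
45–59: 761 * 0.96 = 731
60–74: 374 * 0.932 = 349
75–89: 1249 * 0.913 = 1140
90+: 1771 * 0.963 + 1307 * 0.488 = 1705 + 638 = 2343
End of period: [539, 330, 956, 731, 349, 1140, 2343]
[period 3]
Births: 330 * 0.234 = 77, 956 * 0.395 = 378 ⇒ total 455
15–29: 539 * 0.959 = 517
30–44: 330 * 0.94 = 310
45–59: 956 * 0.96 = 918
60–74: 731 * 0.932 = 681
75–89: 349 * 0.913 = 319
90+: 1140 * 0.963 + 2343 * 0.488 = 1098 + 1143 = 2241
End of period: [455, 517, 310, 918, 681, 319, 2241]
Scenario B total after 3 periods: 5441
Difference B − A = 5441 − 5269 = 172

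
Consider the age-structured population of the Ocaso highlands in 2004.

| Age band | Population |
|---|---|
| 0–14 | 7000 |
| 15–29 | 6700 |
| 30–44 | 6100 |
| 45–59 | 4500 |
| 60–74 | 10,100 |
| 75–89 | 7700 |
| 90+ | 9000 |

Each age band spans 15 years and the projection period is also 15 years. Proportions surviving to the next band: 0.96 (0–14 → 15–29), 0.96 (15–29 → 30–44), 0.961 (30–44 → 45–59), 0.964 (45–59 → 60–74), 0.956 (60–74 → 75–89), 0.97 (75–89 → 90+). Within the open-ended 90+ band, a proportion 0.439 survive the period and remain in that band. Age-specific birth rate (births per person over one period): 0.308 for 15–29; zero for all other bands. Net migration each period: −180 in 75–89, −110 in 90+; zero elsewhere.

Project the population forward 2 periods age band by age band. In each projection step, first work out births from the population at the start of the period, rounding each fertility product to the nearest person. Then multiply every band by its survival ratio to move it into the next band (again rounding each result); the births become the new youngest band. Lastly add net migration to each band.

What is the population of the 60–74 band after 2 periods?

Period 1.
Births: 6700 * 0.308 = 2064
15–29: 7000 * 0.96 = 6720
30–44: 6700 * 0.96 = 6432
45–59: 6100 * 0.961 = 5862
60–74: 4500 * 0.964 = 4338
75–89: 10100 * 0.956 = 9656
90+: 7700 * 0.97 + 9000 * 0.439 = 7469 + 3951 = 11420
Net migration: 75–89 − 180 → 9476; 90+ − 110 → 11310
End of period: [2064, 6720, 6432, 5862, 4338, 9476, 11310]
Period 2.
Births: 6720 * 0.308 = 2070
15–29: 2064 * 0.96 = 1981
30–44: 6720 * 0.96 = 6451
45–59: 6432 * 0.961 = 6181
60–74: 5862 * 0.964 = 5651
75–89: 4338 * 0.956 = 4147
90+: 9476 * 0.97 + 11310 * 0.439 = 9192 + 4965 = 14157
Net migration: 75–89 − 180 → 3967; 90+ − 110 → 14047
End of period: [2070, 1981, 6451, 6181, 5651, 3967, 14047]

5651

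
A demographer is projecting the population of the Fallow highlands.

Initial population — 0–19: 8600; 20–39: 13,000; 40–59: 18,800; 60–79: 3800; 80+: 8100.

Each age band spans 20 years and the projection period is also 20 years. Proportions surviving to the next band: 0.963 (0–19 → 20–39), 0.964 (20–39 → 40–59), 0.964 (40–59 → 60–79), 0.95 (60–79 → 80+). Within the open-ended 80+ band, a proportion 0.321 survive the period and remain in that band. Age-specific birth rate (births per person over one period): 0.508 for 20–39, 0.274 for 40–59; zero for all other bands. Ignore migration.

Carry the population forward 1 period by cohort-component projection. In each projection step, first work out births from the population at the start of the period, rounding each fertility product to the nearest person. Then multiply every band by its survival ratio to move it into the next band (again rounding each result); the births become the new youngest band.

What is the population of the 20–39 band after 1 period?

(Bands numbered youngest = 1 to oldest = 5.)
After projecting period 1:
Births: 13000 × 0.508 = 6604, 18800 × 0.274 = 5151 — total 11755
Band 2: 8600 × 0.963 = 8282
Band 3: 13000 × 0.964 = 12532
Band 4: 18800 × 0.964 = 18123
Band 5: 3800 × 0.95 + 8100 × 0.321 = 3610 + 2600 = 6210
End of period: [11755, 8282, 12532, 18123, 6210]

8282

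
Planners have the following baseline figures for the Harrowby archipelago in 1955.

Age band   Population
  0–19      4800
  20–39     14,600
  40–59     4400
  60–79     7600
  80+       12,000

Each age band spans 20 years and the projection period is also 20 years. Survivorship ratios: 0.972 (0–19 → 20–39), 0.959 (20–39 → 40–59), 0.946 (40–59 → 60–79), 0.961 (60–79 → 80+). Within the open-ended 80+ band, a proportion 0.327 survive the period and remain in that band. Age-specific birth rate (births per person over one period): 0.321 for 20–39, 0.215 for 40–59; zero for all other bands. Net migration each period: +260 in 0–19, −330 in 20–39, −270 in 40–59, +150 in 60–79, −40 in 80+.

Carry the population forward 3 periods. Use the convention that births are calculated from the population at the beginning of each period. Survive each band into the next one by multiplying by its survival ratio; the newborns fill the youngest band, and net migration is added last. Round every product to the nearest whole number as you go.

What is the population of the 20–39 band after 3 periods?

4145

(Bands numbered youngest = 1 to oldest = 5.)
After projecting period 1:
Births: 14600 × 0.321 = 4687 ; 4400 × 0.215 = 946 — total 5633
Band 2: 4800 × 0.972 = 4666
Band 3: 14600 × 0.959 = 14001
Band 4: 4400 × 0.946 = 4162
Band 5: 7600 × 0.961 + 12000 × 0.327 = 7304 + 3924 = 11228
Net migration: Band 1 + 260 → 5893; Band 2 − 330 → 4336; Band 3 − 270 → 13731; Band 4 + 150 → 4312; Band 5 − 40 → 11188
→ [5893, 4336, 13731, 4312, 11188]
After projecting period 2:
Births: 4336 × 0.321 = 1392 ; 13731 × 0.215 = 2952 — total 4344
Band 2: 5893 × 0.972 = 5728
Band 3: 4336 × 0.959 = 4158
Band 4: 13731 × 0.946 = 12990
Band 5: 4312 × 0.961 + 11188 × 0.327 = 4144 + 3658 = 7802
Net migration: Band 1 + 260 → 4604; Band 2 − 330 → 5398; Band 3 − 270 → 3888; Band 4 + 150 → 13140; Band 5 − 40 → 7762
→ [4604, 5398, 3888, 13140, 7762]
After projecting period 3:
Births: 5398 × 0.321 = 1733 ; 3888 × 0.215 = 836 — total 2569
Band 2: 4604 × 0.972 = 4475
Band 3: 5398 × 0.959 = 5177
Band 4: 3888 × 0.946 = 3678
Band 5: 13140 × 0.961 + 7762 × 0.327 = 12628 + 2538 = 15166
Net migration: Band 1 + 260 → 2829; Band 2 − 330 → 4145; Band 3 − 270 → 4907; Band 4 + 150 → 3828; Band 5 − 40 → 15126
→ [2829, 4145, 4907, 3828, 15126]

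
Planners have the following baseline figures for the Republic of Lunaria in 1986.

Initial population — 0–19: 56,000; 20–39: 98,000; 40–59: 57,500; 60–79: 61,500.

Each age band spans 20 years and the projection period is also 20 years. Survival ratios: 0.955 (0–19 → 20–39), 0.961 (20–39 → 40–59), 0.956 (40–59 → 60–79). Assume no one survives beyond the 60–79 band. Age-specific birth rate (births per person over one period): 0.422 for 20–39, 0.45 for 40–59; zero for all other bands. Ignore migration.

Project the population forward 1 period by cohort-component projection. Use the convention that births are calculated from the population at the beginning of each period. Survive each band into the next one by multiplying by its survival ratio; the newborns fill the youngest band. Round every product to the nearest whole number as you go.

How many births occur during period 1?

67231

After projecting period 1:
Births: 98000 * 0.422 = 41356 ; 57500 * 0.45 = 25875 → total 67231
20–39: 56000 * 0.955 = 53480
40–59: 98000 * 0.961 = 94178
60–79: 57500 * 0.956 = 54970
→ [67231, 53480, 94178, 54970]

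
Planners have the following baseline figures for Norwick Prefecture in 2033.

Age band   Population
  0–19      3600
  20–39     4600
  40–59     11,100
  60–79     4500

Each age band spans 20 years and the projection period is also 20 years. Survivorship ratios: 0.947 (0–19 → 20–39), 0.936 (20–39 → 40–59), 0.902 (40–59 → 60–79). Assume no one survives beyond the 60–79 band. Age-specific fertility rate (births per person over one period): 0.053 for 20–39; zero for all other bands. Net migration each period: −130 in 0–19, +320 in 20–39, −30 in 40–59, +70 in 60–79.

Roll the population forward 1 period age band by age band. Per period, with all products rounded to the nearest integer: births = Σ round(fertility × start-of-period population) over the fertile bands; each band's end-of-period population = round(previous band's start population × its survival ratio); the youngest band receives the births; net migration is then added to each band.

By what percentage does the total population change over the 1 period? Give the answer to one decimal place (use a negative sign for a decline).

-23.5

Period 1.
Births: 4600 × 0.053 = 244
20–39: 3600 × 0.947 = 3409
40–59: 4600 × 0.936 = 4306
60–79: 11100 × 0.902 = 10012
Net migration: 0–19 − 130 → 114; 20–39 + 320 → 3729; 40–59 − 30 → 4276; 60–79 + 70 → 10082
→ [114, 3729, 4276, 10082]
Total: 23800 → 18201; change = -5599; percentage change = -23.5%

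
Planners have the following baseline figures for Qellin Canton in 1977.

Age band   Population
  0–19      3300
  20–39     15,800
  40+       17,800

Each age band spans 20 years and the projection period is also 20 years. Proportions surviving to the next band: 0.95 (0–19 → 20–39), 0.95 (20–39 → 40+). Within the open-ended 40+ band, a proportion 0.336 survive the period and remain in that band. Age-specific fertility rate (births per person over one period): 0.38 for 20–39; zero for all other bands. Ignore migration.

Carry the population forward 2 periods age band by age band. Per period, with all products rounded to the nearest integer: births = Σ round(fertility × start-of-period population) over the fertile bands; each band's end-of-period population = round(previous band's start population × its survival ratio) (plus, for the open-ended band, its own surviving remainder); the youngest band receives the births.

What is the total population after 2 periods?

Period 1:
Births: 15800 * 0.38 = 6004
20–39: 3300 * 0.95 = 3135
40+: 15800 * 0.95 + 17800 * 0.336 = 15010 + 5981 = 20991
End of period: [6004, 3135, 20991]
Period 2:
Births: 3135 * 0.38 = 1191
20–39: 6004 * 0.95 = 5704
40+: 3135 * 0.95 + 20991 * 0.336 = 2978 + 7053 = 10031
End of period: [1191, 5704, 10031]
Total after period 2: 1191 + 5704 + 10031 = 16926

16926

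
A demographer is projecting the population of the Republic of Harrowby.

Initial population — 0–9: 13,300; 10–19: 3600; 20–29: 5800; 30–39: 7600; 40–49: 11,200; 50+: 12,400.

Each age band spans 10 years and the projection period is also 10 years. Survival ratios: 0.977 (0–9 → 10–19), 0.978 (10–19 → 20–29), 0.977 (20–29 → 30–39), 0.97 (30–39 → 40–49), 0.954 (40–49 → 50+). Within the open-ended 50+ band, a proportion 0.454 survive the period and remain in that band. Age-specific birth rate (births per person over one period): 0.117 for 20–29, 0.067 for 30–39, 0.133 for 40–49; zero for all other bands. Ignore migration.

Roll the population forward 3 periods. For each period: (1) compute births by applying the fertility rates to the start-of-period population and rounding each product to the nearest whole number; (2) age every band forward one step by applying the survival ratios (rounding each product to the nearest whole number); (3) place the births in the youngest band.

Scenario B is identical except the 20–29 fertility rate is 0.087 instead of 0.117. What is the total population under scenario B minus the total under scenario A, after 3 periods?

(Groups numbered youngest = 1 to oldest = 6.)
Period 1:
Births: 5800 * 0.117 = 679  |  7600 * 0.067 = 509  |  11200 * 0.133 = 1490 → 2678
Group 2: 13300 * 0.977 = 12994
Group 3: 3600 * 0.978 = 3521
Group 4: 5800 * 0.977 = 5667
Group 5: 7600 * 0.97 = 7372
Group 6: 11200 * 0.954 + 12400 * 0.454 = 10685 + 5630 = 16315
Giving 2678 / 12994 / 3521 / 5667 / 7372 / 16315.
Period 2:
Births: 3521 * 0.117 = 412  |  5667 * 0.067 = 380  |  7372 * 0.133 = 980 → 1772
Group 2: 2678 * 0.977 = 2616
Group 3: 12994 * 0.978 = 12708
Group 4: 3521 * 0.977 = 3440
Group 5: 5667 * 0.97 = 5497
Group 6: 7372 * 0.954 + 16315 * 0.454 = 7033 + 7407 = 14440
Giving 1772 / 2616 / 12708 / 3440 / 5497 / 14440.
Period 3:
Births: 12708 * 0.117 = 1487  |  3440 * 0.067 = 230  |  5497 * 0.133 = 731 → 2448
Group 2: 1772 * 0.977 = 1731
Group 3: 2616 * 0.978 = 2558
Group 4: 12708 * 0.977 = 12416
Group 5: 3440 * 0.97 = 3337
Group 6: 5497 * 0.954 + 14440 * 0.454 = 5244 + 6556 = 11800
Giving 2448 / 1731 / 2558 / 12416 / 3337 / 11800.
Scenario A total after 3 periods: 34290
Scenario B projection —
Period 1:
Births: 5800 * 0.087 = 505  |  7600 * 0.067 = 509  |  11200 * 0.133 = 1490 → 2504
Group 2: 13300 * 0.977 = 12994
Group 3: 3600 * 0.978 = 3521
Group 4: 5800 * 0.977 = 5667
Group 5: 7600 * 0.97 = 7372
Group 6: 11200 * 0.954 + 12400 * 0.454 = 10685 + 5630 = 16315
Giving 2504 / 12994 / 3521 / 5667 / 7372 / 16315.
Period 2:
Births: 3521 * 0.087 = 306  |  5667 * 0.067 = 380  |  7372 * 0.133 = 980 → 1666
Group 2: 2504 * 0.977 = 2446
Group 3: 12994 * 0.978 = 12708
Group 4: 3521 * 0.977 = 3440
Group 5: 5667 * 0.97 = 5497
Group 6: 7372 * 0.954 + 16315 * 0.454 = 7033 + 7407 = 14440
Giving 1666 / 2446 / 12708 / 3440 / 5497 / 14440.
Period 3:
Births: 12708 * 0.087 = 1106  |  3440 * 0.067 = 230  |  5497 * 0.133 = 731 → 2067
Group 2: 1666 * 0.977 = 1628
Group 3: 2446 * 0.978 = 2392
Group 4: 12708 * 0.977 = 12416
Group 5: 3440 * 0.97 = 3337
Group 6: 5497 * 0.954 + 14440 * 0.454 = 5244 + 6556 = 11800
Giving 2067 / 1628 / 2392 / 12416 / 3337 / 11800.
Scenario B total after 3 periods: 33640
Difference B − A = 33640 − 34290 = -650

-650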